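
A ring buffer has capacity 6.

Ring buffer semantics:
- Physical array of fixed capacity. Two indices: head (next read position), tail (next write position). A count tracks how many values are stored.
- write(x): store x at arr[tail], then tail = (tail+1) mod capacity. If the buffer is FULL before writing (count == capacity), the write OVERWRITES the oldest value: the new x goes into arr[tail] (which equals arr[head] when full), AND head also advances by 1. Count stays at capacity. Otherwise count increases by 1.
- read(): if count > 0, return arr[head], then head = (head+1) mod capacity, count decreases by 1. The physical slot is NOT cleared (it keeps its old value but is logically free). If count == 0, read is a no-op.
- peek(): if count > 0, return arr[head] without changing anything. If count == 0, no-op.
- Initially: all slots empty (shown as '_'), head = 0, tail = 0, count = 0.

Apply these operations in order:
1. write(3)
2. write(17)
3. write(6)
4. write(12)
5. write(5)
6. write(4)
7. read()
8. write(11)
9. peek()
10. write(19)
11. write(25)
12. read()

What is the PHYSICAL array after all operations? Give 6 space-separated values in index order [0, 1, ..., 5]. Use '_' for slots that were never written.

After op 1 (write(3)): arr=[3 _ _ _ _ _] head=0 tail=1 count=1
After op 2 (write(17)): arr=[3 17 _ _ _ _] head=0 tail=2 count=2
After op 3 (write(6)): arr=[3 17 6 _ _ _] head=0 tail=3 count=3
After op 4 (write(12)): arr=[3 17 6 12 _ _] head=0 tail=4 count=4
After op 5 (write(5)): arr=[3 17 6 12 5 _] head=0 tail=5 count=5
After op 6 (write(4)): arr=[3 17 6 12 5 4] head=0 tail=0 count=6
After op 7 (read()): arr=[3 17 6 12 5 4] head=1 tail=0 count=5
After op 8 (write(11)): arr=[11 17 6 12 5 4] head=1 tail=1 count=6
After op 9 (peek()): arr=[11 17 6 12 5 4] head=1 tail=1 count=6
After op 10 (write(19)): arr=[11 19 6 12 5 4] head=2 tail=2 count=6
After op 11 (write(25)): arr=[11 19 25 12 5 4] head=3 tail=3 count=6
After op 12 (read()): arr=[11 19 25 12 5 4] head=4 tail=3 count=5

Answer: 11 19 25 12 5 4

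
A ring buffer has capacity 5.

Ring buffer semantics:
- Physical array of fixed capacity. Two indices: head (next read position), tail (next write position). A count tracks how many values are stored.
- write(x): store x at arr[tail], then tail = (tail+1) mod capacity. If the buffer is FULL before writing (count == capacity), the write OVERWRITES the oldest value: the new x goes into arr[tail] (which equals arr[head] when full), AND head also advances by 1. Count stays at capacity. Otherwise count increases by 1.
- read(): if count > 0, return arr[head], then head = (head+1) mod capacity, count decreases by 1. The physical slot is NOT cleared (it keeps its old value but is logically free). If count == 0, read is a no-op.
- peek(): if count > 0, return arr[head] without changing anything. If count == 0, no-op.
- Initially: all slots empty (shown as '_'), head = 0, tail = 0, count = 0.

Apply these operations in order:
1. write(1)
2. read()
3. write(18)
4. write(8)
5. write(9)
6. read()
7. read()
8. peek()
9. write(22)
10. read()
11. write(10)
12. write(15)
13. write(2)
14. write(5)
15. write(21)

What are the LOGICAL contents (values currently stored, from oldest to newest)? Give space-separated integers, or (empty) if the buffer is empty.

Answer: 10 15 2 5 21

Derivation:
After op 1 (write(1)): arr=[1 _ _ _ _] head=0 tail=1 count=1
After op 2 (read()): arr=[1 _ _ _ _] head=1 tail=1 count=0
After op 3 (write(18)): arr=[1 18 _ _ _] head=1 tail=2 count=1
After op 4 (write(8)): arr=[1 18 8 _ _] head=1 tail=3 count=2
After op 5 (write(9)): arr=[1 18 8 9 _] head=1 tail=4 count=3
After op 6 (read()): arr=[1 18 8 9 _] head=2 tail=4 count=2
After op 7 (read()): arr=[1 18 8 9 _] head=3 tail=4 count=1
After op 8 (peek()): arr=[1 18 8 9 _] head=3 tail=4 count=1
After op 9 (write(22)): arr=[1 18 8 9 22] head=3 tail=0 count=2
After op 10 (read()): arr=[1 18 8 9 22] head=4 tail=0 count=1
After op 11 (write(10)): arr=[10 18 8 9 22] head=4 tail=1 count=2
After op 12 (write(15)): arr=[10 15 8 9 22] head=4 tail=2 count=3
After op 13 (write(2)): arr=[10 15 2 9 22] head=4 tail=3 count=4
After op 14 (write(5)): arr=[10 15 2 5 22] head=4 tail=4 count=5
After op 15 (write(21)): arr=[10 15 2 5 21] head=0 tail=0 count=5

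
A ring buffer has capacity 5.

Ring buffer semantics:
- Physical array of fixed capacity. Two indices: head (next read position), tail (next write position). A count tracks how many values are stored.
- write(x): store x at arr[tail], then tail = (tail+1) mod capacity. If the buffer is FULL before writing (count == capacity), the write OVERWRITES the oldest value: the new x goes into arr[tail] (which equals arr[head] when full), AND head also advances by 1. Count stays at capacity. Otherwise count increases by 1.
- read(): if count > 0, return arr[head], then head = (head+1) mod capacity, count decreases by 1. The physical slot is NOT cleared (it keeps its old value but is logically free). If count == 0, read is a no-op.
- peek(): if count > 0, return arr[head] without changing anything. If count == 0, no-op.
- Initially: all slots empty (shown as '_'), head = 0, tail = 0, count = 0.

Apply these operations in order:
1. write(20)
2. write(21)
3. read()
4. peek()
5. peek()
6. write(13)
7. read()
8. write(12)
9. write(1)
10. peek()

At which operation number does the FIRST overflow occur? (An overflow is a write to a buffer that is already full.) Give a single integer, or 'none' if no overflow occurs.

Answer: none

Derivation:
After op 1 (write(20)): arr=[20 _ _ _ _] head=0 tail=1 count=1
After op 2 (write(21)): arr=[20 21 _ _ _] head=0 tail=2 count=2
After op 3 (read()): arr=[20 21 _ _ _] head=1 tail=2 count=1
After op 4 (peek()): arr=[20 21 _ _ _] head=1 tail=2 count=1
After op 5 (peek()): arr=[20 21 _ _ _] head=1 tail=2 count=1
After op 6 (write(13)): arr=[20 21 13 _ _] head=1 tail=3 count=2
After op 7 (read()): arr=[20 21 13 _ _] head=2 tail=3 count=1
After op 8 (write(12)): arr=[20 21 13 12 _] head=2 tail=4 count=2
After op 9 (write(1)): arr=[20 21 13 12 1] head=2 tail=0 count=3
After op 10 (peek()): arr=[20 21 13 12 1] head=2 tail=0 count=3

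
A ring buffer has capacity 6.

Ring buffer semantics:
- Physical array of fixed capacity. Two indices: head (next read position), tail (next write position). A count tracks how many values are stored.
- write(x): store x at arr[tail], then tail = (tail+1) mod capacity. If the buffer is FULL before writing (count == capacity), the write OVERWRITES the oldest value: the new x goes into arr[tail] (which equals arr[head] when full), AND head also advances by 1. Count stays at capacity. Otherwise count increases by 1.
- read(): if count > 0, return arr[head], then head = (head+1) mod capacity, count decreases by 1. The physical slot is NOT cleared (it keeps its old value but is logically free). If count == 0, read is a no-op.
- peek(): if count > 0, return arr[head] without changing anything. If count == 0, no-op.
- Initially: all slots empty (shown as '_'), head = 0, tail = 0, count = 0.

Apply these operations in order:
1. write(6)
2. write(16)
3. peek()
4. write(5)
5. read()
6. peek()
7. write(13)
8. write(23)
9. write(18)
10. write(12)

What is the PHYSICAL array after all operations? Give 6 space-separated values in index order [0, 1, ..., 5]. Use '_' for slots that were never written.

After op 1 (write(6)): arr=[6 _ _ _ _ _] head=0 tail=1 count=1
After op 2 (write(16)): arr=[6 16 _ _ _ _] head=0 tail=2 count=2
After op 3 (peek()): arr=[6 16 _ _ _ _] head=0 tail=2 count=2
After op 4 (write(5)): arr=[6 16 5 _ _ _] head=0 tail=3 count=3
After op 5 (read()): arr=[6 16 5 _ _ _] head=1 tail=3 count=2
After op 6 (peek()): arr=[6 16 5 _ _ _] head=1 tail=3 count=2
After op 7 (write(13)): arr=[6 16 5 13 _ _] head=1 tail=4 count=3
After op 8 (write(23)): arr=[6 16 5 13 23 _] head=1 tail=5 count=4
After op 9 (write(18)): arr=[6 16 5 13 23 18] head=1 tail=0 count=5
After op 10 (write(12)): arr=[12 16 5 13 23 18] head=1 tail=1 count=6

Answer: 12 16 5 13 23 18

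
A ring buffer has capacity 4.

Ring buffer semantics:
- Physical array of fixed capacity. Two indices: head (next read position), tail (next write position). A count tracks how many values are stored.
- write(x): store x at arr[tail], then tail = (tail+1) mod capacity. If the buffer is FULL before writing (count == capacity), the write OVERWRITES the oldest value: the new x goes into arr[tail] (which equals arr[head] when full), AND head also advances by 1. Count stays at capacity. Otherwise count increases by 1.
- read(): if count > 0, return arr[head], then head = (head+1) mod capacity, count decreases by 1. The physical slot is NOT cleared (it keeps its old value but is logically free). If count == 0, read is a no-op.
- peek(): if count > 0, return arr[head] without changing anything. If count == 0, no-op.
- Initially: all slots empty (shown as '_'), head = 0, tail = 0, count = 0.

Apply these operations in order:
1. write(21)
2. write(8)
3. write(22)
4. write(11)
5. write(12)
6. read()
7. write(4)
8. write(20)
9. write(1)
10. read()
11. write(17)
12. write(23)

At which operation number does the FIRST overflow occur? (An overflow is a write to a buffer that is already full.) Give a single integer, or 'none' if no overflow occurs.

Answer: 5

Derivation:
After op 1 (write(21)): arr=[21 _ _ _] head=0 tail=1 count=1
After op 2 (write(8)): arr=[21 8 _ _] head=0 tail=2 count=2
After op 3 (write(22)): arr=[21 8 22 _] head=0 tail=3 count=3
After op 4 (write(11)): arr=[21 8 22 11] head=0 tail=0 count=4
After op 5 (write(12)): arr=[12 8 22 11] head=1 tail=1 count=4
After op 6 (read()): arr=[12 8 22 11] head=2 tail=1 count=3
After op 7 (write(4)): arr=[12 4 22 11] head=2 tail=2 count=4
After op 8 (write(20)): arr=[12 4 20 11] head=3 tail=3 count=4
After op 9 (write(1)): arr=[12 4 20 1] head=0 tail=0 count=4
After op 10 (read()): arr=[12 4 20 1] head=1 tail=0 count=3
After op 11 (write(17)): arr=[17 4 20 1] head=1 tail=1 count=4
After op 12 (write(23)): arr=[17 23 20 1] head=2 tail=2 count=4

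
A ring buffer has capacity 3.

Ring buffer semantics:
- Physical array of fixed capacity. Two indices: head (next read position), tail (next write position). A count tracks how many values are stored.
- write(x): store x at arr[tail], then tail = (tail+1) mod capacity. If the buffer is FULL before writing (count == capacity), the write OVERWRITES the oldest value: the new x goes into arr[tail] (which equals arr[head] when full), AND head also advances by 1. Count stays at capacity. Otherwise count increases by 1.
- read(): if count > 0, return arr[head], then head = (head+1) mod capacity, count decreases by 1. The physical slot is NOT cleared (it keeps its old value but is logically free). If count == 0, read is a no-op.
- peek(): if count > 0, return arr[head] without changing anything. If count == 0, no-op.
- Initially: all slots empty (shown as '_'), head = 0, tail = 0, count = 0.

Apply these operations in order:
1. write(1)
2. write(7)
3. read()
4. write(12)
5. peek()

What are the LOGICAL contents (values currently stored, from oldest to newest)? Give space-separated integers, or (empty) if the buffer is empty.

After op 1 (write(1)): arr=[1 _ _] head=0 tail=1 count=1
After op 2 (write(7)): arr=[1 7 _] head=0 tail=2 count=2
After op 3 (read()): arr=[1 7 _] head=1 tail=2 count=1
After op 4 (write(12)): arr=[1 7 12] head=1 tail=0 count=2
After op 5 (peek()): arr=[1 7 12] head=1 tail=0 count=2

Answer: 7 12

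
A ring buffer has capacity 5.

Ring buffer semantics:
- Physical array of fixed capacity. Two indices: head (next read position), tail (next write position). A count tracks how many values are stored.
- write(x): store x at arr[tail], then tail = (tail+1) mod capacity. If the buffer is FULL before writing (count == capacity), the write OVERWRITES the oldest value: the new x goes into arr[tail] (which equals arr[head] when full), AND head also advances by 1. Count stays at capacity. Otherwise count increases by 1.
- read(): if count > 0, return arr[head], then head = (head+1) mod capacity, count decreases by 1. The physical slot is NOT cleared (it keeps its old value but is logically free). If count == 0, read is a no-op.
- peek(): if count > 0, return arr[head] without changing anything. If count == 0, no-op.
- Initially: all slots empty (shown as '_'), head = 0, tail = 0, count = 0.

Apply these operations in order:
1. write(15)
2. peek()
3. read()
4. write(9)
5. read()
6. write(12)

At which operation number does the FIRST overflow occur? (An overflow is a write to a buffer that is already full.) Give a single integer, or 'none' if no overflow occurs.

After op 1 (write(15)): arr=[15 _ _ _ _] head=0 tail=1 count=1
After op 2 (peek()): arr=[15 _ _ _ _] head=0 tail=1 count=1
After op 3 (read()): arr=[15 _ _ _ _] head=1 tail=1 count=0
After op 4 (write(9)): arr=[15 9 _ _ _] head=1 tail=2 count=1
After op 5 (read()): arr=[15 9 _ _ _] head=2 tail=2 count=0
After op 6 (write(12)): arr=[15 9 12 _ _] head=2 tail=3 count=1

Answer: none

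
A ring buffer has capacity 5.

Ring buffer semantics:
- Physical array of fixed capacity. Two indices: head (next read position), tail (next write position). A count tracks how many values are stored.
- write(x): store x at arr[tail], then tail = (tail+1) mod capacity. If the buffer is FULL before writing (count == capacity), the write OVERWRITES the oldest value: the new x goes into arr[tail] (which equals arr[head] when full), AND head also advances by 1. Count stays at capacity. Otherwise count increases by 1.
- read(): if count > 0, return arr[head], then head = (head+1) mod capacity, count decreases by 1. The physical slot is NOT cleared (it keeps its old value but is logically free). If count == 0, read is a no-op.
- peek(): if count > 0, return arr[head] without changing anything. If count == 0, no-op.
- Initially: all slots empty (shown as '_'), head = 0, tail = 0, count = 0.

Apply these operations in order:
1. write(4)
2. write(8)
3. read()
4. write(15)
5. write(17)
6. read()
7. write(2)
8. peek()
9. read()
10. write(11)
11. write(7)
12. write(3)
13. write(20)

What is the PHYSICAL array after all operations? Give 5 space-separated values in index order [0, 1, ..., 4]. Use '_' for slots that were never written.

Answer: 11 7 3 20 2

Derivation:
After op 1 (write(4)): arr=[4 _ _ _ _] head=0 tail=1 count=1
After op 2 (write(8)): arr=[4 8 _ _ _] head=0 tail=2 count=2
After op 3 (read()): arr=[4 8 _ _ _] head=1 tail=2 count=1
After op 4 (write(15)): arr=[4 8 15 _ _] head=1 tail=3 count=2
After op 5 (write(17)): arr=[4 8 15 17 _] head=1 tail=4 count=3
After op 6 (read()): arr=[4 8 15 17 _] head=2 tail=4 count=2
After op 7 (write(2)): arr=[4 8 15 17 2] head=2 tail=0 count=3
After op 8 (peek()): arr=[4 8 15 17 2] head=2 tail=0 count=3
After op 9 (read()): arr=[4 8 15 17 2] head=3 tail=0 count=2
After op 10 (write(11)): arr=[11 8 15 17 2] head=3 tail=1 count=3
After op 11 (write(7)): arr=[11 7 15 17 2] head=3 tail=2 count=4
After op 12 (write(3)): arr=[11 7 3 17 2] head=3 tail=3 count=5
After op 13 (write(20)): arr=[11 7 3 20 2] head=4 tail=4 count=5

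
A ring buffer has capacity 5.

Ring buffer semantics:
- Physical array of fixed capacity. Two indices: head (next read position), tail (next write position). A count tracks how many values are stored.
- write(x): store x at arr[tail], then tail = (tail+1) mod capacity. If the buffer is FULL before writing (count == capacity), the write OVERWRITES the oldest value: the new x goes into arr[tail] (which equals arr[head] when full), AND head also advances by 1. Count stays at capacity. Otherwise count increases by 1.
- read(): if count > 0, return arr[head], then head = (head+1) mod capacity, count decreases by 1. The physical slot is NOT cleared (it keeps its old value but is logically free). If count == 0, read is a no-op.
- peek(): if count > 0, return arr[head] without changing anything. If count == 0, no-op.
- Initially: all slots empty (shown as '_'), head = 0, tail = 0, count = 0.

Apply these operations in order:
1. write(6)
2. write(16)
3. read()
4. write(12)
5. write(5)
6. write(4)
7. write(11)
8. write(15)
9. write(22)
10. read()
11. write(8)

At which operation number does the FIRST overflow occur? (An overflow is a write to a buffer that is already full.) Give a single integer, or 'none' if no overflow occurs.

Answer: 8

Derivation:
After op 1 (write(6)): arr=[6 _ _ _ _] head=0 tail=1 count=1
After op 2 (write(16)): arr=[6 16 _ _ _] head=0 tail=2 count=2
After op 3 (read()): arr=[6 16 _ _ _] head=1 tail=2 count=1
After op 4 (write(12)): arr=[6 16 12 _ _] head=1 tail=3 count=2
After op 5 (write(5)): arr=[6 16 12 5 _] head=1 tail=4 count=3
After op 6 (write(4)): arr=[6 16 12 5 4] head=1 tail=0 count=4
After op 7 (write(11)): arr=[11 16 12 5 4] head=1 tail=1 count=5
After op 8 (write(15)): arr=[11 15 12 5 4] head=2 tail=2 count=5
After op 9 (write(22)): arr=[11 15 22 5 4] head=3 tail=3 count=5
After op 10 (read()): arr=[11 15 22 5 4] head=4 tail=3 count=4
After op 11 (write(8)): arr=[11 15 22 8 4] head=4 tail=4 count=5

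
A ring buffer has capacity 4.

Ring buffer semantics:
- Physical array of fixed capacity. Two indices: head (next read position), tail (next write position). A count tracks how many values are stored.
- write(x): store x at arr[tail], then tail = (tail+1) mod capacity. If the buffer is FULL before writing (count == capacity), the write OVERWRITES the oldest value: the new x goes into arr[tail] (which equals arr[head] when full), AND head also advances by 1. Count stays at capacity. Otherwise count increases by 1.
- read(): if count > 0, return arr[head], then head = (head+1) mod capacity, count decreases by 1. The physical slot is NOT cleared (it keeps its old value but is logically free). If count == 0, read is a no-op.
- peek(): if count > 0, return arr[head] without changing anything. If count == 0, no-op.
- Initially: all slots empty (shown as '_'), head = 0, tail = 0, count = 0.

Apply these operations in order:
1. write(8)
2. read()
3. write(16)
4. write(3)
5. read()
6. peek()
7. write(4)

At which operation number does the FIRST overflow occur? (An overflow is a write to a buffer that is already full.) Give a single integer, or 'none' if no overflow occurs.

Answer: none

Derivation:
After op 1 (write(8)): arr=[8 _ _ _] head=0 tail=1 count=1
After op 2 (read()): arr=[8 _ _ _] head=1 tail=1 count=0
After op 3 (write(16)): arr=[8 16 _ _] head=1 tail=2 count=1
After op 4 (write(3)): arr=[8 16 3 _] head=1 tail=3 count=2
After op 5 (read()): arr=[8 16 3 _] head=2 tail=3 count=1
After op 6 (peek()): arr=[8 16 3 _] head=2 tail=3 count=1
After op 7 (write(4)): arr=[8 16 3 4] head=2 tail=0 count=2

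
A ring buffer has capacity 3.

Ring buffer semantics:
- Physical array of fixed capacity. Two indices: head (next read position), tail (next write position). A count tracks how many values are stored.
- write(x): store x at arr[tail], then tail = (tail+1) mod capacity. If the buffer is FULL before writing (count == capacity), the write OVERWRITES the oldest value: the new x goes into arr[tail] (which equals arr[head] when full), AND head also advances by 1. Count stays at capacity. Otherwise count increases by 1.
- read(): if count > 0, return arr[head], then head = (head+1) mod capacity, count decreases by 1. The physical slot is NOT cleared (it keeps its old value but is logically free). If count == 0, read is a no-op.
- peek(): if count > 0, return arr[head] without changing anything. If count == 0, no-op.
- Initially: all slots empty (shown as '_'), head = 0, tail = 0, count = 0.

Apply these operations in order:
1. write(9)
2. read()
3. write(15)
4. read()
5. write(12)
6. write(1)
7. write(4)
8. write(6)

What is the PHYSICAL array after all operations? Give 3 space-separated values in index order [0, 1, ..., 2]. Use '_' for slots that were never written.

After op 1 (write(9)): arr=[9 _ _] head=0 tail=1 count=1
After op 2 (read()): arr=[9 _ _] head=1 tail=1 count=0
After op 3 (write(15)): arr=[9 15 _] head=1 tail=2 count=1
After op 4 (read()): arr=[9 15 _] head=2 tail=2 count=0
After op 5 (write(12)): arr=[9 15 12] head=2 tail=0 count=1
After op 6 (write(1)): arr=[1 15 12] head=2 tail=1 count=2
After op 7 (write(4)): arr=[1 4 12] head=2 tail=2 count=3
After op 8 (write(6)): arr=[1 4 6] head=0 tail=0 count=3

Answer: 1 4 6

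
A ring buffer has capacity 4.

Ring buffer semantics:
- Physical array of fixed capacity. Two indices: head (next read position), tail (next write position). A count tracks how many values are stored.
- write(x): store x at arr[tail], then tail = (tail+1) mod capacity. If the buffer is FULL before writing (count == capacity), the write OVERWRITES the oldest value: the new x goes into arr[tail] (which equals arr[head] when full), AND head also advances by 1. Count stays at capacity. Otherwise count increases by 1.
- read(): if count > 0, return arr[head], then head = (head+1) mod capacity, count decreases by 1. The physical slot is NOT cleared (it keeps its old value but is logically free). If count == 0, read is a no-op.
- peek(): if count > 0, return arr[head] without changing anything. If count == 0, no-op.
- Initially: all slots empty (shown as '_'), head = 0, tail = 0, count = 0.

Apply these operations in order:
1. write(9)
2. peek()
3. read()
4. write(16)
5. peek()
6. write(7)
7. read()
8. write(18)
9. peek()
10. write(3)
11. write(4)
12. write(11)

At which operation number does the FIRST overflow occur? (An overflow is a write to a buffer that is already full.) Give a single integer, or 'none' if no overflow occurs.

After op 1 (write(9)): arr=[9 _ _ _] head=0 tail=1 count=1
After op 2 (peek()): arr=[9 _ _ _] head=0 tail=1 count=1
After op 3 (read()): arr=[9 _ _ _] head=1 tail=1 count=0
After op 4 (write(16)): arr=[9 16 _ _] head=1 tail=2 count=1
After op 5 (peek()): arr=[9 16 _ _] head=1 tail=2 count=1
After op 6 (write(7)): arr=[9 16 7 _] head=1 tail=3 count=2
After op 7 (read()): arr=[9 16 7 _] head=2 tail=3 count=1
After op 8 (write(18)): arr=[9 16 7 18] head=2 tail=0 count=2
After op 9 (peek()): arr=[9 16 7 18] head=2 tail=0 count=2
After op 10 (write(3)): arr=[3 16 7 18] head=2 tail=1 count=3
After op 11 (write(4)): arr=[3 4 7 18] head=2 tail=2 count=4
After op 12 (write(11)): arr=[3 4 11 18] head=3 tail=3 count=4

Answer: 12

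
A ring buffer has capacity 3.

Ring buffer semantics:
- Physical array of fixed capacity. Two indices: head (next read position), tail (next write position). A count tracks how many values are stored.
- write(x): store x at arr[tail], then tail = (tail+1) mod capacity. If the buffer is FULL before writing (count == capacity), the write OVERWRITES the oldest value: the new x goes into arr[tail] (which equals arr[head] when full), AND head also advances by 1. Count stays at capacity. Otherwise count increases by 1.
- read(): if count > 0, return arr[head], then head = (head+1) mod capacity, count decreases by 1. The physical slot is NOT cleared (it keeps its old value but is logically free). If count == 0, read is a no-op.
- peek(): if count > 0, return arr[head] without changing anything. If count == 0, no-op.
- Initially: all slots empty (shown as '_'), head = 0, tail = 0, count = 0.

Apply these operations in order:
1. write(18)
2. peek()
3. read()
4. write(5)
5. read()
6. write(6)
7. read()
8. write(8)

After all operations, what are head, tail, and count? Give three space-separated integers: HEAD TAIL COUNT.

Answer: 0 1 1

Derivation:
After op 1 (write(18)): arr=[18 _ _] head=0 tail=1 count=1
After op 2 (peek()): arr=[18 _ _] head=0 tail=1 count=1
After op 3 (read()): arr=[18 _ _] head=1 tail=1 count=0
After op 4 (write(5)): arr=[18 5 _] head=1 tail=2 count=1
After op 5 (read()): arr=[18 5 _] head=2 tail=2 count=0
After op 6 (write(6)): arr=[18 5 6] head=2 tail=0 count=1
After op 7 (read()): arr=[18 5 6] head=0 tail=0 count=0
After op 8 (write(8)): arr=[8 5 6] head=0 tail=1 count=1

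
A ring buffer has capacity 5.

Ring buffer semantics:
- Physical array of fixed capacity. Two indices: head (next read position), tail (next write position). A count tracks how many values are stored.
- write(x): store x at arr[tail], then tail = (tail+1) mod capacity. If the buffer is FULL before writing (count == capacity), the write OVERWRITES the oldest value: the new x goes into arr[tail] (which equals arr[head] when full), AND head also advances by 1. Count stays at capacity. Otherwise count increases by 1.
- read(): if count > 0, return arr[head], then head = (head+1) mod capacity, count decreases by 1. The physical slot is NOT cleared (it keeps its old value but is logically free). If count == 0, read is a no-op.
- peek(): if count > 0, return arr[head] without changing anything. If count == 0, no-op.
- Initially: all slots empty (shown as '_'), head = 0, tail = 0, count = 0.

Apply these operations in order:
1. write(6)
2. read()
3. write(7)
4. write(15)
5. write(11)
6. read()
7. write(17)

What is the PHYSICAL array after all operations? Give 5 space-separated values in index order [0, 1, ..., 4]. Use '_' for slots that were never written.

After op 1 (write(6)): arr=[6 _ _ _ _] head=0 tail=1 count=1
After op 2 (read()): arr=[6 _ _ _ _] head=1 tail=1 count=0
After op 3 (write(7)): arr=[6 7 _ _ _] head=1 tail=2 count=1
After op 4 (write(15)): arr=[6 7 15 _ _] head=1 tail=3 count=2
After op 5 (write(11)): arr=[6 7 15 11 _] head=1 tail=4 count=3
After op 6 (read()): arr=[6 7 15 11 _] head=2 tail=4 count=2
After op 7 (write(17)): arr=[6 7 15 11 17] head=2 tail=0 count=3

Answer: 6 7 15 11 17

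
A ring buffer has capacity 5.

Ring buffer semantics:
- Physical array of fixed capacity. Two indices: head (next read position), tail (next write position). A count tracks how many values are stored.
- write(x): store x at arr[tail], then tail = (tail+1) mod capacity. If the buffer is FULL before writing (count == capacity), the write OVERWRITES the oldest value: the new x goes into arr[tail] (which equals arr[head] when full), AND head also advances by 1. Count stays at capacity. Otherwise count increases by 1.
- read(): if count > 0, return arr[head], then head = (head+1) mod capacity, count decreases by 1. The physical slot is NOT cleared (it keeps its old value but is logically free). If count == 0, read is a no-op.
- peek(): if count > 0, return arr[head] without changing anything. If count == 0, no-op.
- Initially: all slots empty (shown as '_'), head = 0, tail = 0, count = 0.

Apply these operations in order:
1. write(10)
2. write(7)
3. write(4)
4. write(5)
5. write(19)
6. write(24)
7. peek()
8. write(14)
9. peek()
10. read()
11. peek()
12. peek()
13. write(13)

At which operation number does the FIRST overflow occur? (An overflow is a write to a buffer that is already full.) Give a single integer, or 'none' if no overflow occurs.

Answer: 6

Derivation:
After op 1 (write(10)): arr=[10 _ _ _ _] head=0 tail=1 count=1
After op 2 (write(7)): arr=[10 7 _ _ _] head=0 tail=2 count=2
After op 3 (write(4)): arr=[10 7 4 _ _] head=0 tail=3 count=3
After op 4 (write(5)): arr=[10 7 4 5 _] head=0 tail=4 count=4
After op 5 (write(19)): arr=[10 7 4 5 19] head=0 tail=0 count=5
After op 6 (write(24)): arr=[24 7 4 5 19] head=1 tail=1 count=5
After op 7 (peek()): arr=[24 7 4 5 19] head=1 tail=1 count=5
After op 8 (write(14)): arr=[24 14 4 5 19] head=2 tail=2 count=5
After op 9 (peek()): arr=[24 14 4 5 19] head=2 tail=2 count=5
After op 10 (read()): arr=[24 14 4 5 19] head=3 tail=2 count=4
After op 11 (peek()): arr=[24 14 4 5 19] head=3 tail=2 count=4
After op 12 (peek()): arr=[24 14 4 5 19] head=3 tail=2 count=4
After op 13 (write(13)): arr=[24 14 13 5 19] head=3 tail=3 count=5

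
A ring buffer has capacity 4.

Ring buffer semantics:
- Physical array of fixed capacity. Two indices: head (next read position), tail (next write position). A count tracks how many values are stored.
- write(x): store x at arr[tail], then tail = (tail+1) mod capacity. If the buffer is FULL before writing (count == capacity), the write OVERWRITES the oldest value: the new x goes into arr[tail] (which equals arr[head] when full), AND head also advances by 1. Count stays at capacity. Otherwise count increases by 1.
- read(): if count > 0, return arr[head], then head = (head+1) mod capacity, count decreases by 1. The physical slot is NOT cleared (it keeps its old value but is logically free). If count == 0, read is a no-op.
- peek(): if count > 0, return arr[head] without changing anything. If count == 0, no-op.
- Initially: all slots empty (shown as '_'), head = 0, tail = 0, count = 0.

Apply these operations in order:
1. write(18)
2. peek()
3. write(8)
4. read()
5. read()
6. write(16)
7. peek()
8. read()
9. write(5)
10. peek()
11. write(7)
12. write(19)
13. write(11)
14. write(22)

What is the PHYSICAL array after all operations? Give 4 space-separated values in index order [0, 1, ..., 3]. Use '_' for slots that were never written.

Answer: 7 19 11 22

Derivation:
After op 1 (write(18)): arr=[18 _ _ _] head=0 tail=1 count=1
After op 2 (peek()): arr=[18 _ _ _] head=0 tail=1 count=1
After op 3 (write(8)): arr=[18 8 _ _] head=0 tail=2 count=2
After op 4 (read()): arr=[18 8 _ _] head=1 tail=2 count=1
After op 5 (read()): arr=[18 8 _ _] head=2 tail=2 count=0
After op 6 (write(16)): arr=[18 8 16 _] head=2 tail=3 count=1
After op 7 (peek()): arr=[18 8 16 _] head=2 tail=3 count=1
After op 8 (read()): arr=[18 8 16 _] head=3 tail=3 count=0
After op 9 (write(5)): arr=[18 8 16 5] head=3 tail=0 count=1
After op 10 (peek()): arr=[18 8 16 5] head=3 tail=0 count=1
After op 11 (write(7)): arr=[7 8 16 5] head=3 tail=1 count=2
After op 12 (write(19)): arr=[7 19 16 5] head=3 tail=2 count=3
After op 13 (write(11)): arr=[7 19 11 5] head=3 tail=3 count=4
After op 14 (write(22)): arr=[7 19 11 22] head=0 tail=0 count=4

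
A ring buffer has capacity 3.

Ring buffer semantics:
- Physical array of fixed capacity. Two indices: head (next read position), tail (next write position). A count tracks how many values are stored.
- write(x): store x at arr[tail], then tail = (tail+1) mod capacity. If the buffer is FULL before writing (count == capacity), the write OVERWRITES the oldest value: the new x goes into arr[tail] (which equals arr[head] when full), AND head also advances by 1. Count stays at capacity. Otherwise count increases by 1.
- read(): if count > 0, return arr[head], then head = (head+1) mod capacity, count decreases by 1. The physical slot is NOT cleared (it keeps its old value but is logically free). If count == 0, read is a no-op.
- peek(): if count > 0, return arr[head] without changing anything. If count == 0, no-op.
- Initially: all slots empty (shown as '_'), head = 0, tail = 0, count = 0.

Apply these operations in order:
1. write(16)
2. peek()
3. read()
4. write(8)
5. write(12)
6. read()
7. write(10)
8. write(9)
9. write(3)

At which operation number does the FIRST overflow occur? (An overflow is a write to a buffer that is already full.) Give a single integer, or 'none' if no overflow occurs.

After op 1 (write(16)): arr=[16 _ _] head=0 tail=1 count=1
After op 2 (peek()): arr=[16 _ _] head=0 tail=1 count=1
After op 3 (read()): arr=[16 _ _] head=1 tail=1 count=0
After op 4 (write(8)): arr=[16 8 _] head=1 tail=2 count=1
After op 5 (write(12)): arr=[16 8 12] head=1 tail=0 count=2
After op 6 (read()): arr=[16 8 12] head=2 tail=0 count=1
After op 7 (write(10)): arr=[10 8 12] head=2 tail=1 count=2
After op 8 (write(9)): arr=[10 9 12] head=2 tail=2 count=3
After op 9 (write(3)): arr=[10 9 3] head=0 tail=0 count=3

Answer: 9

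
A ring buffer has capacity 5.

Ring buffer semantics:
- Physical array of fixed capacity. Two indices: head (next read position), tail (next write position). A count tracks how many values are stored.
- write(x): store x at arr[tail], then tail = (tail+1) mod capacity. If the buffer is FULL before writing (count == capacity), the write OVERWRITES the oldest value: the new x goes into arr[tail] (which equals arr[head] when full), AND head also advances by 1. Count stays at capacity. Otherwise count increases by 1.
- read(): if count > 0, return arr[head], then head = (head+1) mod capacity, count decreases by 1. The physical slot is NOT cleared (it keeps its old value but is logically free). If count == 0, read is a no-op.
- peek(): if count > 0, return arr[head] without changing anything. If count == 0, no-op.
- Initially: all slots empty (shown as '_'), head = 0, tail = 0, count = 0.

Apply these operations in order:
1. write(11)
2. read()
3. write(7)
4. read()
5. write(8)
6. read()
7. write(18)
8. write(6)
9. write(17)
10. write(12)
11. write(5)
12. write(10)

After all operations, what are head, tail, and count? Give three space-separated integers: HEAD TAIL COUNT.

After op 1 (write(11)): arr=[11 _ _ _ _] head=0 tail=1 count=1
After op 2 (read()): arr=[11 _ _ _ _] head=1 tail=1 count=0
After op 3 (write(7)): arr=[11 7 _ _ _] head=1 tail=2 count=1
After op 4 (read()): arr=[11 7 _ _ _] head=2 tail=2 count=0
After op 5 (write(8)): arr=[11 7 8 _ _] head=2 tail=3 count=1
After op 6 (read()): arr=[11 7 8 _ _] head=3 tail=3 count=0
After op 7 (write(18)): arr=[11 7 8 18 _] head=3 tail=4 count=1
After op 8 (write(6)): arr=[11 7 8 18 6] head=3 tail=0 count=2
After op 9 (write(17)): arr=[17 7 8 18 6] head=3 tail=1 count=3
After op 10 (write(12)): arr=[17 12 8 18 6] head=3 tail=2 count=4
After op 11 (write(5)): arr=[17 12 5 18 6] head=3 tail=3 count=5
After op 12 (write(10)): arr=[17 12 5 10 6] head=4 tail=4 count=5

Answer: 4 4 5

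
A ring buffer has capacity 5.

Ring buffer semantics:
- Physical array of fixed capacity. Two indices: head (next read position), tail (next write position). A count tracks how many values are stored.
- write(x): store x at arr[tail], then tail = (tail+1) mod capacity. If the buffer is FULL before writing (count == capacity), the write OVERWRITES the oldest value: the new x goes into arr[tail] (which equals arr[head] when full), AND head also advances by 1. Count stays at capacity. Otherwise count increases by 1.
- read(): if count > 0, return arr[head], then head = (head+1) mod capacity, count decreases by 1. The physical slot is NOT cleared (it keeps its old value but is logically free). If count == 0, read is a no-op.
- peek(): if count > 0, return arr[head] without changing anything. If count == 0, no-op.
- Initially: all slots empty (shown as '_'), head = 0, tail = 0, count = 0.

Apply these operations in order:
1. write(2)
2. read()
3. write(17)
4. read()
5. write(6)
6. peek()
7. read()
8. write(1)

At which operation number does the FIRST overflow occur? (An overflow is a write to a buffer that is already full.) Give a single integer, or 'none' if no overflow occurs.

Answer: none

Derivation:
After op 1 (write(2)): arr=[2 _ _ _ _] head=0 tail=1 count=1
After op 2 (read()): arr=[2 _ _ _ _] head=1 tail=1 count=0
After op 3 (write(17)): arr=[2 17 _ _ _] head=1 tail=2 count=1
After op 4 (read()): arr=[2 17 _ _ _] head=2 tail=2 count=0
After op 5 (write(6)): arr=[2 17 6 _ _] head=2 tail=3 count=1
After op 6 (peek()): arr=[2 17 6 _ _] head=2 tail=3 count=1
After op 7 (read()): arr=[2 17 6 _ _] head=3 tail=3 count=0
After op 8 (write(1)): arr=[2 17 6 1 _] head=3 tail=4 count=1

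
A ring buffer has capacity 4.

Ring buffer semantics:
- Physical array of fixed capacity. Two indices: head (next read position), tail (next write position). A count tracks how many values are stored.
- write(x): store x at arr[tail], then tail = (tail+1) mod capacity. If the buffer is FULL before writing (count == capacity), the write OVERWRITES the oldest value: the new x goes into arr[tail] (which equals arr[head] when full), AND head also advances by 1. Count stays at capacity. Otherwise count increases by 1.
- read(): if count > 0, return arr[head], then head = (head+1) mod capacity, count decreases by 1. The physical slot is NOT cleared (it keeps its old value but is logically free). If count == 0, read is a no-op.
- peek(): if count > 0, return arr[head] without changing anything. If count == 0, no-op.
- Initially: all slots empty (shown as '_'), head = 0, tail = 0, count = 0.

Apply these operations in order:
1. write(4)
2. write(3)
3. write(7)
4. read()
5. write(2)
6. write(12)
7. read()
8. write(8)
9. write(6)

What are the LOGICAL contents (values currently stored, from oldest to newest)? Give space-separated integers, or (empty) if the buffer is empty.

Answer: 2 12 8 6

Derivation:
After op 1 (write(4)): arr=[4 _ _ _] head=0 tail=1 count=1
After op 2 (write(3)): arr=[4 3 _ _] head=0 tail=2 count=2
After op 3 (write(7)): arr=[4 3 7 _] head=0 tail=3 count=3
After op 4 (read()): arr=[4 3 7 _] head=1 tail=3 count=2
After op 5 (write(2)): arr=[4 3 7 2] head=1 tail=0 count=3
After op 6 (write(12)): arr=[12 3 7 2] head=1 tail=1 count=4
After op 7 (read()): arr=[12 3 7 2] head=2 tail=1 count=3
After op 8 (write(8)): arr=[12 8 7 2] head=2 tail=2 count=4
After op 9 (write(6)): arr=[12 8 6 2] head=3 tail=3 count=4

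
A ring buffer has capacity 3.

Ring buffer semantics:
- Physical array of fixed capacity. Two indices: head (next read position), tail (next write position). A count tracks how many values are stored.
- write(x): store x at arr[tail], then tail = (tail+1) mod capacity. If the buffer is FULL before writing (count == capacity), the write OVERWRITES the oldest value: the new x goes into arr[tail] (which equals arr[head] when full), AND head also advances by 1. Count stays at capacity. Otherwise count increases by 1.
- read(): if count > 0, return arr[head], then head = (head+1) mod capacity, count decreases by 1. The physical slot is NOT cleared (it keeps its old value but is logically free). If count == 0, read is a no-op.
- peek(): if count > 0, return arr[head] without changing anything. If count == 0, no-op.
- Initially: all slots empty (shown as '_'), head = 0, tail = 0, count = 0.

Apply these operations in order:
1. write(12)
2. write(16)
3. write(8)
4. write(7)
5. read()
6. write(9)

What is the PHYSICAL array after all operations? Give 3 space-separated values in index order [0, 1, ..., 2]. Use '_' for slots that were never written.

Answer: 7 9 8

Derivation:
After op 1 (write(12)): arr=[12 _ _] head=0 tail=1 count=1
After op 2 (write(16)): arr=[12 16 _] head=0 tail=2 count=2
After op 3 (write(8)): arr=[12 16 8] head=0 tail=0 count=3
After op 4 (write(7)): arr=[7 16 8] head=1 tail=1 count=3
After op 5 (read()): arr=[7 16 8] head=2 tail=1 count=2
After op 6 (write(9)): arr=[7 9 8] head=2 tail=2 count=3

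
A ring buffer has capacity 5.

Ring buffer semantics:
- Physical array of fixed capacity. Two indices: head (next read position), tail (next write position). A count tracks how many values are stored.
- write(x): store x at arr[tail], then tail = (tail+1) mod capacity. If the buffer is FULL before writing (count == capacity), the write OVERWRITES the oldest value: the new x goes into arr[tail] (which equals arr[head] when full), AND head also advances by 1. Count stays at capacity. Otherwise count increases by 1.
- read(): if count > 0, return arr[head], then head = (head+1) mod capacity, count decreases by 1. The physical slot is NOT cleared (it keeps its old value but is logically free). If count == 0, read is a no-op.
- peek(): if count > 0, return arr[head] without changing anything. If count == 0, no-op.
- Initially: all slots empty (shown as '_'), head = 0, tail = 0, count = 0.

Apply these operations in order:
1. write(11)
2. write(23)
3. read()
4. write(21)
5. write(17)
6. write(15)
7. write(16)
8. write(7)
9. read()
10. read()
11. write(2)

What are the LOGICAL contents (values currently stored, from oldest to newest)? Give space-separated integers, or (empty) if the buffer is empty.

Answer: 15 16 7 2

Derivation:
After op 1 (write(11)): arr=[11 _ _ _ _] head=0 tail=1 count=1
After op 2 (write(23)): arr=[11 23 _ _ _] head=0 tail=2 count=2
After op 3 (read()): arr=[11 23 _ _ _] head=1 tail=2 count=1
After op 4 (write(21)): arr=[11 23 21 _ _] head=1 tail=3 count=2
After op 5 (write(17)): arr=[11 23 21 17 _] head=1 tail=4 count=3
After op 6 (write(15)): arr=[11 23 21 17 15] head=1 tail=0 count=4
After op 7 (write(16)): arr=[16 23 21 17 15] head=1 tail=1 count=5
After op 8 (write(7)): arr=[16 7 21 17 15] head=2 tail=2 count=5
After op 9 (read()): arr=[16 7 21 17 15] head=3 tail=2 count=4
After op 10 (read()): arr=[16 7 21 17 15] head=4 tail=2 count=3
After op 11 (write(2)): arr=[16 7 2 17 15] head=4 tail=3 count=4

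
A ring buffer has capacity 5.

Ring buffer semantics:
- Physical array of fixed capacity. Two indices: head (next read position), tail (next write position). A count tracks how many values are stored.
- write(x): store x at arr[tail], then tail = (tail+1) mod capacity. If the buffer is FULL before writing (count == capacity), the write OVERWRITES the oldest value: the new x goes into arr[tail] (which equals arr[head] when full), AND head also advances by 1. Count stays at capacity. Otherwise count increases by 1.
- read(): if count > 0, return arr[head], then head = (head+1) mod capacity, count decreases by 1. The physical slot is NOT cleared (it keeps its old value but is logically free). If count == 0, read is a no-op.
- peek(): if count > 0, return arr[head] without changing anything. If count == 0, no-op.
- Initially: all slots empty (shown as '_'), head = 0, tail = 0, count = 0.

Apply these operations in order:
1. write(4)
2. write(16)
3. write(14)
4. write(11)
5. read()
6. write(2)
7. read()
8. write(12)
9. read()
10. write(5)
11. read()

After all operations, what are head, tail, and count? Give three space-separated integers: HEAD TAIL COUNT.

After op 1 (write(4)): arr=[4 _ _ _ _] head=0 tail=1 count=1
After op 2 (write(16)): arr=[4 16 _ _ _] head=0 tail=2 count=2
After op 3 (write(14)): arr=[4 16 14 _ _] head=0 tail=3 count=3
After op 4 (write(11)): arr=[4 16 14 11 _] head=0 tail=4 count=4
After op 5 (read()): arr=[4 16 14 11 _] head=1 tail=4 count=3
After op 6 (write(2)): arr=[4 16 14 11 2] head=1 tail=0 count=4
After op 7 (read()): arr=[4 16 14 11 2] head=2 tail=0 count=3
After op 8 (write(12)): arr=[12 16 14 11 2] head=2 tail=1 count=4
After op 9 (read()): arr=[12 16 14 11 2] head=3 tail=1 count=3
After op 10 (write(5)): arr=[12 5 14 11 2] head=3 tail=2 count=4
After op 11 (read()): arr=[12 5 14 11 2] head=4 tail=2 count=3

Answer: 4 2 3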